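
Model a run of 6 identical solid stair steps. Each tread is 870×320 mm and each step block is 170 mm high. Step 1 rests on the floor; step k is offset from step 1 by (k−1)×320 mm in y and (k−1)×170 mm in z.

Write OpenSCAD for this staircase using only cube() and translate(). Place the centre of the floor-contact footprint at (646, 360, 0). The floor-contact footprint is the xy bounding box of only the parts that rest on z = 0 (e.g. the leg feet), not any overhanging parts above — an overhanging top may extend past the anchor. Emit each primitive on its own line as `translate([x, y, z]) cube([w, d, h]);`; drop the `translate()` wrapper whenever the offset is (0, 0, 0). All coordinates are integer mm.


translate([211, 200, 0]) cube([870, 320, 170]);
translate([211, 520, 170]) cube([870, 320, 170]);
translate([211, 840, 340]) cube([870, 320, 170]);
translate([211, 1160, 510]) cube([870, 320, 170]);
translate([211, 1480, 680]) cube([870, 320, 170]);
translate([211, 1800, 850]) cube([870, 320, 170]);


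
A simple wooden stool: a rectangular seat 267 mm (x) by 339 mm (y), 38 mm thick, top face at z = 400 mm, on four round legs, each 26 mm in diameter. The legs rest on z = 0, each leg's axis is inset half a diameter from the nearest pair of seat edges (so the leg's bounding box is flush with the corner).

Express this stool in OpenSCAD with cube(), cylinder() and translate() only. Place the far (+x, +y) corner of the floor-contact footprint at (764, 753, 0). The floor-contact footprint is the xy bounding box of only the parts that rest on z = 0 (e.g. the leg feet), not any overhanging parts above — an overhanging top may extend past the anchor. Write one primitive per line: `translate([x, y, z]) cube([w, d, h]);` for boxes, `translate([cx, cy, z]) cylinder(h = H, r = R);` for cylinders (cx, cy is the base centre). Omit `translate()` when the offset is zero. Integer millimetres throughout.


// leg_h = 400 - 38 = 362
translate([497, 414, 362]) cube([267, 339, 38]);
translate([510, 427, 0]) cylinder(h = 362, r = 13);
translate([751, 427, 0]) cylinder(h = 362, r = 13);
translate([510, 740, 0]) cylinder(h = 362, r = 13);
translate([751, 740, 0]) cylinder(h = 362, r = 13);


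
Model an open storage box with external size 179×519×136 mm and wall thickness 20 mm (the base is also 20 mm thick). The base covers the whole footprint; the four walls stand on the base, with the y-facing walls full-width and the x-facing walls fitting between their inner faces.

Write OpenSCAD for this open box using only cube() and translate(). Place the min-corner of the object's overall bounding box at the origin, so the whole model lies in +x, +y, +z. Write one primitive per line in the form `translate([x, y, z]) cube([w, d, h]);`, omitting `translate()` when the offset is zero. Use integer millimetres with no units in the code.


cube([179, 519, 20]);
translate([0, 0, 20]) cube([179, 20, 116]);
translate([0, 499, 20]) cube([179, 20, 116]);
translate([0, 20, 20]) cube([20, 479, 116]);
translate([159, 20, 20]) cube([20, 479, 116]);


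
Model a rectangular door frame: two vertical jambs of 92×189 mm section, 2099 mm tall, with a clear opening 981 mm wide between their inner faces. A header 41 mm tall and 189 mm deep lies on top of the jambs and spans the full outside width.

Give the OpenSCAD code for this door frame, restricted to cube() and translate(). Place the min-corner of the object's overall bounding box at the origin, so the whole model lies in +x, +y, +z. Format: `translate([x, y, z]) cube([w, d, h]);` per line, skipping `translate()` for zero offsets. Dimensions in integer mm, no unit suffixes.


cube([92, 189, 2099]);
translate([1073, 0, 0]) cube([92, 189, 2099]);
translate([0, 0, 2099]) cube([1165, 189, 41]);


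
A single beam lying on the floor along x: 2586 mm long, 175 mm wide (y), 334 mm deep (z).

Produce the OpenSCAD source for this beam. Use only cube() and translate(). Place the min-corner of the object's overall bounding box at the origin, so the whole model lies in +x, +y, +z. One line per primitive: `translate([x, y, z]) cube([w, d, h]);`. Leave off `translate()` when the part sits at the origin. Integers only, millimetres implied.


cube([2586, 175, 334]);


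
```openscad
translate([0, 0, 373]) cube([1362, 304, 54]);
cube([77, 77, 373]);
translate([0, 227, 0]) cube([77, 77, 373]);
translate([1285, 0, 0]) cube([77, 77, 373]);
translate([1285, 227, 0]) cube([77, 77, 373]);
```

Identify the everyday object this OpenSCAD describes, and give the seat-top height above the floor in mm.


A bench. The seat-top height is 427 mm.

A long slab on four corner posts — a bench. The slab sits at z = 373 with thickness 54, so the top is 373 + 54 = 427 mm.


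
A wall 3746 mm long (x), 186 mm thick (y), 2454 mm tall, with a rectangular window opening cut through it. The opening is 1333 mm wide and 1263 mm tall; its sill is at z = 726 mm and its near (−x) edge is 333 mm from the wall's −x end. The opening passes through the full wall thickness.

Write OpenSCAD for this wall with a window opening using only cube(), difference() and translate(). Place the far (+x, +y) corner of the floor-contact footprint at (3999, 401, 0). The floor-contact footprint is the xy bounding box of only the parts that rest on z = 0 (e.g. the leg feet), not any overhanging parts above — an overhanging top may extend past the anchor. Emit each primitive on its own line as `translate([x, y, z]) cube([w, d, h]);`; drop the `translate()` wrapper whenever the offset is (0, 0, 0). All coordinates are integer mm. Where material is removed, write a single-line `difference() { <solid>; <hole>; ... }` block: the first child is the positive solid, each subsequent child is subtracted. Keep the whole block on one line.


difference() { translate([253, 215, 0]) cube([3746, 186, 2454]); translate([586, 215, 726]) cube([1333, 186, 1263]); }


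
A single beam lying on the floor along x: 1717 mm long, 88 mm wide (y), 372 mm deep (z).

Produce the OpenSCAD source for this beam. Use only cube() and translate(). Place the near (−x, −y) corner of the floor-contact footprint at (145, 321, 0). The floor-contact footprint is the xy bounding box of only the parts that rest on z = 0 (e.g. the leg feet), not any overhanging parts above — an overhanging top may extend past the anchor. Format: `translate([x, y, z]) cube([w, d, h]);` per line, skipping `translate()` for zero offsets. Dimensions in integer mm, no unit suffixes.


translate([145, 321, 0]) cube([1717, 88, 372]);


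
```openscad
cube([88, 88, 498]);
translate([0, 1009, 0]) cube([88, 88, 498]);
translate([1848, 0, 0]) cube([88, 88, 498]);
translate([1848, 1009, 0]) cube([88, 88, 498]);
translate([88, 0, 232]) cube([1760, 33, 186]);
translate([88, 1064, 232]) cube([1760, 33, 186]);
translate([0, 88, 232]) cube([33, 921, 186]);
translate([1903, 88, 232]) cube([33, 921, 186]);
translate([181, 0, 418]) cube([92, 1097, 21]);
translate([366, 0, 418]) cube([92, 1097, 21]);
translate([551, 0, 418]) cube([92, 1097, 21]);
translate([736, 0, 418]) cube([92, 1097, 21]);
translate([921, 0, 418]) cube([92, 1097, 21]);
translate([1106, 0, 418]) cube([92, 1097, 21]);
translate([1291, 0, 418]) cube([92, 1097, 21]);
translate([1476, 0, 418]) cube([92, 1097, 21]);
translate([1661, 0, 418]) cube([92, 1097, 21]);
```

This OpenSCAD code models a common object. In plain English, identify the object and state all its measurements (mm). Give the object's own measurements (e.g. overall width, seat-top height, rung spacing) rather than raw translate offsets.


A bed frame 1936 mm long (x) by 1097 mm wide (y). Four 88×88 mm corner posts, 498 mm tall, at the corners of the footprint. Four rails of 33 mm thickness and 186 mm height run between adjacent posts with their undersides at z = 232 mm, their outer faces flush with the outside of the frame (the two x-running rails run between the posts' inner faces; the two y-running rails run between the posts' inner faces). 9 slats, each 92 mm wide (x) and 21 mm thick, lie across the top of the two x-running rails, running the full 1097 mm width of the frame in y; along x they sit between the end posts with a 93 mm gap after the −x posts and between neighbouring slats, leaving 95 mm before the +x posts.


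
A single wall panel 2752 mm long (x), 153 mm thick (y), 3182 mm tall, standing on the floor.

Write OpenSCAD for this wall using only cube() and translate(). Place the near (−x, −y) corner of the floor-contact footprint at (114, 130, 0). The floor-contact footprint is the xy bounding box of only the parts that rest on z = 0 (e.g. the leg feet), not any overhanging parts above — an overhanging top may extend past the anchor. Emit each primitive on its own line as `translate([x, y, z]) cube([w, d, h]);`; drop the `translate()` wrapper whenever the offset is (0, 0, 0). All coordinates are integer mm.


translate([114, 130, 0]) cube([2752, 153, 3182]);


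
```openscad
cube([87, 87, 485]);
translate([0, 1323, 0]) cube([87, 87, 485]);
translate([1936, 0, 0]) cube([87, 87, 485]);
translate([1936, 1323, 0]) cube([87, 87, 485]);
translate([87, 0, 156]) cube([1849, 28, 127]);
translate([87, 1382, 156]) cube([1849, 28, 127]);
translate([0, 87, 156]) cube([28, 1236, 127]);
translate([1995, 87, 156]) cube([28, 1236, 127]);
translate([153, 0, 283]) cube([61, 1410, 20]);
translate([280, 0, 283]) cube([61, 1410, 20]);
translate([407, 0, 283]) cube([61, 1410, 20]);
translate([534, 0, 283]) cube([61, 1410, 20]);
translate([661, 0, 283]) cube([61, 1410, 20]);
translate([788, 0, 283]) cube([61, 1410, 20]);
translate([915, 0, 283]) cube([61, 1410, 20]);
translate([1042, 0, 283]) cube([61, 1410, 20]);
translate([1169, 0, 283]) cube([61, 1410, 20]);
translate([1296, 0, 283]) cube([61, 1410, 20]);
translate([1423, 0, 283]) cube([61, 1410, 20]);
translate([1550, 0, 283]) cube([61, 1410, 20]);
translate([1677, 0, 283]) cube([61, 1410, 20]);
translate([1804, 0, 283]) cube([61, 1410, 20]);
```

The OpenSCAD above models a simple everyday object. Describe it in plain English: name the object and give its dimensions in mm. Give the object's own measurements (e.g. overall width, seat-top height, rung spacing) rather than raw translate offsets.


A bed frame 2023 mm long (x) by 1410 mm wide (y). Four 87×87 mm corner posts, 485 mm tall, at the corners of the footprint. Four rails of 28 mm thickness and 127 mm height run between adjacent posts with their undersides at z = 156 mm, their outer faces flush with the outside of the frame (the two x-running rails run between the posts' inner faces; the two y-running rails run between the posts' inner faces). 14 slats, each 61 mm wide (x) and 20 mm thick, lie across the top of the two x-running rails, running the full 1410 mm width of the frame in y; along x they sit between the end posts with a 66 mm gap after the −x posts and between neighbouring slats, leaving 71 mm before the +x posts.


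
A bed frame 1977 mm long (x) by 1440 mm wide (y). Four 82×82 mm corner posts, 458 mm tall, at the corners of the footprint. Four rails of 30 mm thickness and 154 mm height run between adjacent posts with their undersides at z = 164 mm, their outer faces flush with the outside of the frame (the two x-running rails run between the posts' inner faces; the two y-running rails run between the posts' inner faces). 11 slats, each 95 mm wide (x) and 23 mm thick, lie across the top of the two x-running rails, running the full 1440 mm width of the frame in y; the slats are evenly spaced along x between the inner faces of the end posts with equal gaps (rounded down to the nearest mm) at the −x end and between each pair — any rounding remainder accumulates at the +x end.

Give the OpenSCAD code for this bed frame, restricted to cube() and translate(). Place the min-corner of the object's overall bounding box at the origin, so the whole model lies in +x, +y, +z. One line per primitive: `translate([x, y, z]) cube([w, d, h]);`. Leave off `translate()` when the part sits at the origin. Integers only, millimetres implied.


// slat z = rail_z + rail_h = 164 + 154 = 318
// slat gap = ⌊(1813 − 11·95) / 12⌋ = 64
cube([82, 82, 458]);
translate([0, 1358, 0]) cube([82, 82, 458]);
translate([1895, 0, 0]) cube([82, 82, 458]);
translate([1895, 1358, 0]) cube([82, 82, 458]);
translate([82, 0, 164]) cube([1813, 30, 154]);
translate([82, 1410, 164]) cube([1813, 30, 154]);
translate([0, 82, 164]) cube([30, 1276, 154]);
translate([1947, 82, 164]) cube([30, 1276, 154]);
translate([146, 0, 318]) cube([95, 1440, 23]);
translate([305, 0, 318]) cube([95, 1440, 23]);
translate([464, 0, 318]) cube([95, 1440, 23]);
translate([623, 0, 318]) cube([95, 1440, 23]);
translate([782, 0, 318]) cube([95, 1440, 23]);
translate([941, 0, 318]) cube([95, 1440, 23]);
translate([1100, 0, 318]) cube([95, 1440, 23]);
translate([1259, 0, 318]) cube([95, 1440, 23]);
translate([1418, 0, 318]) cube([95, 1440, 23]);
translate([1577, 0, 318]) cube([95, 1440, 23]);
translate([1736, 0, 318]) cube([95, 1440, 23]);


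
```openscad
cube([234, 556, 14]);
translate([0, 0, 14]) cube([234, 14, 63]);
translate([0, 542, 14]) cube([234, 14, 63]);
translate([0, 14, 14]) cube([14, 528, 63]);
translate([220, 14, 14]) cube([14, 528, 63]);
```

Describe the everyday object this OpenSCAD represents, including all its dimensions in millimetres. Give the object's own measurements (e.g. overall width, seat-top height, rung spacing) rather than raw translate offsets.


An open-topped rectangular box: outside dimensions 234×556×77 mm, with a uniform wall and base thickness of 14 mm. The base is a full 234×556 slab on the floor; four walls sit on top of the base. The front and back walls (the −y and +y sides) span the full width; the two side walls fit between them.


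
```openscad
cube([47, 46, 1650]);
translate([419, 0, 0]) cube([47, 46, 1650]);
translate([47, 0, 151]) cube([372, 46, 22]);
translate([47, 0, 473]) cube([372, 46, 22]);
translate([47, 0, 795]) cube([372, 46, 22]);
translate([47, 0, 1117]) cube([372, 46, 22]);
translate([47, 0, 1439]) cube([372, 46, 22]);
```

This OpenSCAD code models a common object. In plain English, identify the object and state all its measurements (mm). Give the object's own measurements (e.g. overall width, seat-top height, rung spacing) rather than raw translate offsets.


A straight ladder. Two 47×46 mm vertical rails, 1650 mm tall, stand 466 mm apart (outside-to-outside) with their front faces coplanar on the −y side. 5 rungs, each 46 mm deep and 22 mm tall, span between the inner faces of the rails, front faces flush with the rails. The lowest rung's underside is at z = 151 mm and rungs are spaced 322 mm apart (underside to underside).


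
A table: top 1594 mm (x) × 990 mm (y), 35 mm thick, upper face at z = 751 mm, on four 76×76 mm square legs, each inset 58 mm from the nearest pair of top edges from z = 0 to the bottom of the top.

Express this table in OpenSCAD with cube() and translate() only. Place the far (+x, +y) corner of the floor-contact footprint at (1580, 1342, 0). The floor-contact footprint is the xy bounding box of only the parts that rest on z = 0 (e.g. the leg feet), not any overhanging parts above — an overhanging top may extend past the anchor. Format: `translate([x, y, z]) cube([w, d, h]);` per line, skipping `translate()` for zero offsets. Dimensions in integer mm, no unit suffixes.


translate([44, 410, 716]) cube([1594, 990, 35]);
translate([102, 468, 0]) cube([76, 76, 716]);
translate([1504, 468, 0]) cube([76, 76, 716]);
translate([102, 1266, 0]) cube([76, 76, 716]);
translate([1504, 1266, 0]) cube([76, 76, 716]);


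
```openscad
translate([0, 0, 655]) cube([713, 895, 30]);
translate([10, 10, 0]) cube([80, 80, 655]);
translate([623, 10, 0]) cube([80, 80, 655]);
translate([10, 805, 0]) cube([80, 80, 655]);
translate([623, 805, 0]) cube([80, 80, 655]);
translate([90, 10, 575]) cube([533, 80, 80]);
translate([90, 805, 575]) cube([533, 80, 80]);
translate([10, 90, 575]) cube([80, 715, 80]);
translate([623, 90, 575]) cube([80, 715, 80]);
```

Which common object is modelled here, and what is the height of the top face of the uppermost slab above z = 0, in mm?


A table. The table height is 685 mm.

A 713×895×30 slab sits at z = 655 on four 80 mm square posts — a table. The top surface is at 655 + 30 = 685 mm.


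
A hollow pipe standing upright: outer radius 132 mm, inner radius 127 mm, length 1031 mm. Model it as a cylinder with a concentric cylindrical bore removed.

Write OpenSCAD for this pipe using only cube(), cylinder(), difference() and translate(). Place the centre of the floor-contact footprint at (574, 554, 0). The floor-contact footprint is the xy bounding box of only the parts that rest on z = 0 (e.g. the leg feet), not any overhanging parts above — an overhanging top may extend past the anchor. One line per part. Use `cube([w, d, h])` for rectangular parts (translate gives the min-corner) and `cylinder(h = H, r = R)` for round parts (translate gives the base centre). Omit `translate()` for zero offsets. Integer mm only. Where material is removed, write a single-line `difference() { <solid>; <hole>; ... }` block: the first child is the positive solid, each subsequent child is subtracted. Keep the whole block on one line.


difference() { translate([574, 554, 0]) cylinder(h = 1031, r = 132); translate([574, 554, 0]) cylinder(h = 1031, r = 127); }


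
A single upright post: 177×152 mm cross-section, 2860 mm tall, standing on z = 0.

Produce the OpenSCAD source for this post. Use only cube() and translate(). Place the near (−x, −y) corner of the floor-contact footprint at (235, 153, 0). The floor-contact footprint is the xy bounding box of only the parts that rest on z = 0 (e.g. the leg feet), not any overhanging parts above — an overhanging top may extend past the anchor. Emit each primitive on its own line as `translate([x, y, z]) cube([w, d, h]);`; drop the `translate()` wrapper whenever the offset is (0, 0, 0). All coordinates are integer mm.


translate([235, 153, 0]) cube([177, 152, 2860]);


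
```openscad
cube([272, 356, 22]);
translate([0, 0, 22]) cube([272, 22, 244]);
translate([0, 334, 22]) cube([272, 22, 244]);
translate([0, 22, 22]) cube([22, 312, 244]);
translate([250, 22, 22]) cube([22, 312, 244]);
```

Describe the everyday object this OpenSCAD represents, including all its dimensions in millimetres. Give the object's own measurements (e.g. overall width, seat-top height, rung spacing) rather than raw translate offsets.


An open-topped rectangular box: outside dimensions 272×356×266 mm, with a uniform wall and base thickness of 22 mm. The base is a full 272×356 slab on the floor; four walls sit on top of the base. The front and back walls (the −y and +y sides) span the full width; the two side walls fit between them.


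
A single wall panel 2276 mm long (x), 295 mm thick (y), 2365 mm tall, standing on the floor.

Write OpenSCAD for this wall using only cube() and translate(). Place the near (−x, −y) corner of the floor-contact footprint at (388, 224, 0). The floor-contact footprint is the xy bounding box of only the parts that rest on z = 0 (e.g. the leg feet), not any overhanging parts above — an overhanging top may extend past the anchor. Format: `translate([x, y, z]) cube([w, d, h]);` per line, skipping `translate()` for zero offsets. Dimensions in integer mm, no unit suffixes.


translate([388, 224, 0]) cube([2276, 295, 2365]);


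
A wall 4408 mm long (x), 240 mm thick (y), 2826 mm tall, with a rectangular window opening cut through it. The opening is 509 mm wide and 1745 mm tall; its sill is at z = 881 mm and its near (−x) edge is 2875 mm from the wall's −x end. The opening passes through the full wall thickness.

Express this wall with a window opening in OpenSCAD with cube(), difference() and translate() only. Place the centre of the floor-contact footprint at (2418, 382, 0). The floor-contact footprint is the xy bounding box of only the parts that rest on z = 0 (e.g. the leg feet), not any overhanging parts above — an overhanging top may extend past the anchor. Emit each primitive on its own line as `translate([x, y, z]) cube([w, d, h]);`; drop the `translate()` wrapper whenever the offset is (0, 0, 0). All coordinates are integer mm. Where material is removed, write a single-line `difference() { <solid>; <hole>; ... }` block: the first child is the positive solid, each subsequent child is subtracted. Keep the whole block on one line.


difference() { translate([214, 262, 0]) cube([4408, 240, 2826]); translate([3089, 262, 881]) cube([509, 240, 1745]); }


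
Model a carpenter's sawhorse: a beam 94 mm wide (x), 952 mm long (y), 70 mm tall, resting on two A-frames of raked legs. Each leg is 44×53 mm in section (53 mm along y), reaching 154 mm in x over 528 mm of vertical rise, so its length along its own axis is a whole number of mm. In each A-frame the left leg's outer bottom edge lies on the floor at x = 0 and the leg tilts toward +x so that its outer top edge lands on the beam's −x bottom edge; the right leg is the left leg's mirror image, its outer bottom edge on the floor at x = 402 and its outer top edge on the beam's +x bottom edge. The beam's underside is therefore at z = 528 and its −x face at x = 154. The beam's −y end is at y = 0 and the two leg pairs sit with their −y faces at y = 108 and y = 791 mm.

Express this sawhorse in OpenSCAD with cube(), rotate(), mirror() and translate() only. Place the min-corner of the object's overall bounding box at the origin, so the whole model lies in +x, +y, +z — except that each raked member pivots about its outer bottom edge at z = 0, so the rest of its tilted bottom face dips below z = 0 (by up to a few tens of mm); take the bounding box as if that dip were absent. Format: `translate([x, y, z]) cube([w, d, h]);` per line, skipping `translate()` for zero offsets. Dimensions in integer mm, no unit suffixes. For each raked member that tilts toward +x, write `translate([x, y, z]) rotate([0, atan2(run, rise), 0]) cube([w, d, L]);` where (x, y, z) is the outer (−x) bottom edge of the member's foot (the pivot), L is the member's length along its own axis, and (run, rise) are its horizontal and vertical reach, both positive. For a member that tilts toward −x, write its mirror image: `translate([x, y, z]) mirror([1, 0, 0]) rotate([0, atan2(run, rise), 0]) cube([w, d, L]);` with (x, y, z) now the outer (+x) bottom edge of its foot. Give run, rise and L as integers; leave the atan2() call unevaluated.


translate([154, 0, 528]) cube([94, 952, 70]);
translate([0, 108, 0]) rotate([0, atan2(154, 528), 0]) cube([44, 53, 550]);
translate([402, 108, 0]) mirror([1, 0, 0]) rotate([0, atan2(154, 528), 0]) cube([44, 53, 550]);
translate([0, 791, 0]) rotate([0, atan2(154, 528), 0]) cube([44, 53, 550]);
translate([402, 791, 0]) mirror([1, 0, 0]) rotate([0, atan2(154, 528), 0]) cube([44, 53, 550]);


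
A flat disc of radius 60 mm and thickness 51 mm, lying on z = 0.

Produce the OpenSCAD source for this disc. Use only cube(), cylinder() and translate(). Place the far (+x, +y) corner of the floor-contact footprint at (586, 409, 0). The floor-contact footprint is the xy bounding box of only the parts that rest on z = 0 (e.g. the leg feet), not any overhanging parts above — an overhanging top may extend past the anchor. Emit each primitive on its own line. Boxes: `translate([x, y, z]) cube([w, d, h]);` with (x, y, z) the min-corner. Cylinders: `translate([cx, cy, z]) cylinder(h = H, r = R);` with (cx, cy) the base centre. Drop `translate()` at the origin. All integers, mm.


translate([526, 349, 0]) cylinder(h = 51, r = 60);


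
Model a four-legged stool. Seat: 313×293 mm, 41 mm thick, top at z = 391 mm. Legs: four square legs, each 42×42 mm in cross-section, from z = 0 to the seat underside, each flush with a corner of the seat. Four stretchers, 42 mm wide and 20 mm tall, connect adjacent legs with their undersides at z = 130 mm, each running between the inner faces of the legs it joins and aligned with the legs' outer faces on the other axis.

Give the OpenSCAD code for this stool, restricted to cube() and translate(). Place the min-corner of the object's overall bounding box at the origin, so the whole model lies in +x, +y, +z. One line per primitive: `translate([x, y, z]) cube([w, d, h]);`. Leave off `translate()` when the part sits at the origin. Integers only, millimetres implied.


translate([0, 0, 350]) cube([313, 293, 41]);
cube([42, 42, 350]);
translate([271, 0, 0]) cube([42, 42, 350]);
translate([0, 251, 0]) cube([42, 42, 350]);
translate([271, 251, 0]) cube([42, 42, 350]);
translate([42, 0, 130]) cube([229, 42, 20]);
translate([42, 251, 130]) cube([229, 42, 20]);
translate([0, 42, 130]) cube([42, 209, 20]);
translate([271, 42, 130]) cube([42, 209, 20]);


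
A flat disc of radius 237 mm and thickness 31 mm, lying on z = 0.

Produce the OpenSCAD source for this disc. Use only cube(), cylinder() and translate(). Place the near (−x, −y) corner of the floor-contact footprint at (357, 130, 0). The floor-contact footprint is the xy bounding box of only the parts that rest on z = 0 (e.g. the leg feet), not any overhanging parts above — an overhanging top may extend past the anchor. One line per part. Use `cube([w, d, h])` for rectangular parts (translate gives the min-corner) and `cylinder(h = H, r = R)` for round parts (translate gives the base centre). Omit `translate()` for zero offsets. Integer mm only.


translate([594, 367, 0]) cylinder(h = 31, r = 237);


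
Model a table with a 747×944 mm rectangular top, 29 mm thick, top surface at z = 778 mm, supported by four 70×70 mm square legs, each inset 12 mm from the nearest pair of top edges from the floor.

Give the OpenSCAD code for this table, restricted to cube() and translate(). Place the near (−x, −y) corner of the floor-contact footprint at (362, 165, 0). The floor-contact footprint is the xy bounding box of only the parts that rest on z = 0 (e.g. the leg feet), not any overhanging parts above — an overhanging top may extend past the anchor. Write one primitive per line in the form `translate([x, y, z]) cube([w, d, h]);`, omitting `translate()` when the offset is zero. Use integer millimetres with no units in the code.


translate([350, 153, 749]) cube([747, 944, 29]);
translate([362, 165, 0]) cube([70, 70, 749]);
translate([1015, 165, 0]) cube([70, 70, 749]);
translate([362, 1015, 0]) cube([70, 70, 749]);
translate([1015, 1015, 0]) cube([70, 70, 749]);


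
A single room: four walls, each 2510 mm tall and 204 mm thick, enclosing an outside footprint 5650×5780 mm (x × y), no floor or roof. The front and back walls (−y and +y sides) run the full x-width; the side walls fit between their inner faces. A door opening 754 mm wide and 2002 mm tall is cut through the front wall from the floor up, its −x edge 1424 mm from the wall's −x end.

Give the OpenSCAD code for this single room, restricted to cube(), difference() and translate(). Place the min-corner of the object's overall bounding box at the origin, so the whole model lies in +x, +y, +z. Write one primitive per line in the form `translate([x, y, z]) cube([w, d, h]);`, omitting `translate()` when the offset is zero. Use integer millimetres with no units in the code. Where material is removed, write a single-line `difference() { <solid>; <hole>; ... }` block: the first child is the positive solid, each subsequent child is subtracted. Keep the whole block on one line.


difference() { cube([5650, 204, 2510]); translate([1424, 0, 0]) cube([754, 204, 2002]); }
translate([0, 5576, 0]) cube([5650, 204, 2510]);
translate([0, 204, 0]) cube([204, 5372, 2510]);
translate([5446, 204, 0]) cube([204, 5372, 2510]);


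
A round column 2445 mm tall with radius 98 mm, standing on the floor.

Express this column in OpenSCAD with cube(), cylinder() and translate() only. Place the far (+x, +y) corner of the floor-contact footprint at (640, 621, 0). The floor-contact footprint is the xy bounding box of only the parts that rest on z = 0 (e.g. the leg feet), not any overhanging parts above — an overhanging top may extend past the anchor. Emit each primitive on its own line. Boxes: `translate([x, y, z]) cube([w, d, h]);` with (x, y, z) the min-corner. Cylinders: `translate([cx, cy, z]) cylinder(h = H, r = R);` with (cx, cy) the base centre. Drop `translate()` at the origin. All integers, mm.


translate([542, 523, 0]) cylinder(h = 2445, r = 98);


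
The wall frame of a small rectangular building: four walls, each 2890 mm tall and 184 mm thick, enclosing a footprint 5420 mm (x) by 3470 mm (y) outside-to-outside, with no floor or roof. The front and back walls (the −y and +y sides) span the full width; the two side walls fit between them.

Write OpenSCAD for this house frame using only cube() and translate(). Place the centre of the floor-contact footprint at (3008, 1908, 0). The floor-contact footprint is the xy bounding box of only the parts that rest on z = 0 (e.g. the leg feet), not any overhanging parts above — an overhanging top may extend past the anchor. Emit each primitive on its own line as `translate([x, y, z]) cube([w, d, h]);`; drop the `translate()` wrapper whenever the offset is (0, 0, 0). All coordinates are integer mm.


translate([298, 173, 0]) cube([5420, 184, 2890]);
translate([298, 3459, 0]) cube([5420, 184, 2890]);
translate([298, 357, 0]) cube([184, 3102, 2890]);
translate([5534, 357, 0]) cube([184, 3102, 2890]);


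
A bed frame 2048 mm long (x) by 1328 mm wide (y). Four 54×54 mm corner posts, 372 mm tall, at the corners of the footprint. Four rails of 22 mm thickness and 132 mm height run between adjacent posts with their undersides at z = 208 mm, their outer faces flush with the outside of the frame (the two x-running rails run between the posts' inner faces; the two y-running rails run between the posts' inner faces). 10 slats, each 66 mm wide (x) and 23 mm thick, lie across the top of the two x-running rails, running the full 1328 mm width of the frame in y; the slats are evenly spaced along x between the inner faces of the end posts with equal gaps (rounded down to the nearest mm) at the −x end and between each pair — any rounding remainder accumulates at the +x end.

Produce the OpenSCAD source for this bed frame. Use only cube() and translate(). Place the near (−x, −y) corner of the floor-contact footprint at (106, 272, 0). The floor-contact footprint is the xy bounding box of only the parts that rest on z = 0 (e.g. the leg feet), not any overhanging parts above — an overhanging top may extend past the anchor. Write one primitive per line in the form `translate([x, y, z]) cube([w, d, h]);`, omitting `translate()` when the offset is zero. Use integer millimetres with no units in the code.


translate([106, 272, 0]) cube([54, 54, 372]);
translate([106, 1546, 0]) cube([54, 54, 372]);
translate([2100, 272, 0]) cube([54, 54, 372]);
translate([2100, 1546, 0]) cube([54, 54, 372]);
translate([160, 272, 208]) cube([1940, 22, 132]);
translate([160, 1578, 208]) cube([1940, 22, 132]);
translate([106, 326, 208]) cube([22, 1220, 132]);
translate([2132, 326, 208]) cube([22, 1220, 132]);
translate([276, 272, 340]) cube([66, 1328, 23]);
translate([458, 272, 340]) cube([66, 1328, 23]);
translate([640, 272, 340]) cube([66, 1328, 23]);
translate([822, 272, 340]) cube([66, 1328, 23]);
translate([1004, 272, 340]) cube([66, 1328, 23]);
translate([1186, 272, 340]) cube([66, 1328, 23]);
translate([1368, 272, 340]) cube([66, 1328, 23]);
translate([1550, 272, 340]) cube([66, 1328, 23]);
translate([1732, 272, 340]) cube([66, 1328, 23]);
translate([1914, 272, 340]) cube([66, 1328, 23]);


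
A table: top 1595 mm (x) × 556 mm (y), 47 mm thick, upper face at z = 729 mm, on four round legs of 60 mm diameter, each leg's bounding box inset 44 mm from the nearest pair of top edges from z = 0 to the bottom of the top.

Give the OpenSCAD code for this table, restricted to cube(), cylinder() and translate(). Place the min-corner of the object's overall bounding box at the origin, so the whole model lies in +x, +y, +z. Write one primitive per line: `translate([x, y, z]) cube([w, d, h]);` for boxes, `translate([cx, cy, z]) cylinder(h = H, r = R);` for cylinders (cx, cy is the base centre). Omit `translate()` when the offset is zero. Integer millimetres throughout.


translate([0, 0, 682]) cube([1595, 556, 47]);
translate([74, 74, 0]) cylinder(h = 682, r = 30);
translate([1521, 74, 0]) cylinder(h = 682, r = 30);
translate([74, 482, 0]) cylinder(h = 682, r = 30);
translate([1521, 482, 0]) cylinder(h = 682, r = 30);


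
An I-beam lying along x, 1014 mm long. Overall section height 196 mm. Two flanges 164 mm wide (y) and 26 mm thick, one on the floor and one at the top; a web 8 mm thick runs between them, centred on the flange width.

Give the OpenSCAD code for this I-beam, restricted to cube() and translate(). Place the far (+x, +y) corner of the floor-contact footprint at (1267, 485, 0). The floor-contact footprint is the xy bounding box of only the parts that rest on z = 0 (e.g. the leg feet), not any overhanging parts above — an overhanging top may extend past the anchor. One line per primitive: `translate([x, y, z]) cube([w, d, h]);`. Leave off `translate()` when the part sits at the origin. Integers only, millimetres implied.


translate([253, 321, 0]) cube([1014, 164, 26]);
translate([253, 399, 26]) cube([1014, 8, 144]);
translate([253, 321, 170]) cube([1014, 164, 26]);


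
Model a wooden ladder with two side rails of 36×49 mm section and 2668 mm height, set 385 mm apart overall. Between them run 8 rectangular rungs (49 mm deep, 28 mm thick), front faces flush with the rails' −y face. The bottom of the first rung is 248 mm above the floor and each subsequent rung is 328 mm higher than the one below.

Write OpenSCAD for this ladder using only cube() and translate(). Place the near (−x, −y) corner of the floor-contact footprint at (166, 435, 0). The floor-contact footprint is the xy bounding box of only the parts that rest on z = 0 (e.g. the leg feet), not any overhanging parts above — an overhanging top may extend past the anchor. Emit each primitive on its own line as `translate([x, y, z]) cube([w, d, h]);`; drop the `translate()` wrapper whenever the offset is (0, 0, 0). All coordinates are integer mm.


// rung span = 385 - 2*36 = 313
// rung[k] z = 248 + k*328
translate([166, 435, 0]) cube([36, 49, 2668]);
translate([515, 435, 0]) cube([36, 49, 2668]);
translate([202, 435, 248]) cube([313, 49, 28]);
translate([202, 435, 576]) cube([313, 49, 28]);
translate([202, 435, 904]) cube([313, 49, 28]);
translate([202, 435, 1232]) cube([313, 49, 28]);
translate([202, 435, 1560]) cube([313, 49, 28]);
translate([202, 435, 1888]) cube([313, 49, 28]);
translate([202, 435, 2216]) cube([313, 49, 28]);
translate([202, 435, 2544]) cube([313, 49, 28]);


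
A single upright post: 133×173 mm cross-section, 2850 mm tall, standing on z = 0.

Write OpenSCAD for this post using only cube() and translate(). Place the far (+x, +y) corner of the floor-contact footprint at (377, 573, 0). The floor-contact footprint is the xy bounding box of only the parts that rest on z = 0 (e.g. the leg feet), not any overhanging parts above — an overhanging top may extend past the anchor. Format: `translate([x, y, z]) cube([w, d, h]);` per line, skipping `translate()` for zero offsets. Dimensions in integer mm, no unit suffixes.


translate([244, 400, 0]) cube([133, 173, 2850]);


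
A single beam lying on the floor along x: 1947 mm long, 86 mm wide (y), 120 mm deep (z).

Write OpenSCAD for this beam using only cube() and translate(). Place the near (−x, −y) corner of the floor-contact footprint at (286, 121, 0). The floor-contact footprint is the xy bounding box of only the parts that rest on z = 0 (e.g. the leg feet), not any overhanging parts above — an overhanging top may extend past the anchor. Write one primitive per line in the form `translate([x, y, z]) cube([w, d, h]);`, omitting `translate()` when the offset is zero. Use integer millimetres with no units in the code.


translate([286, 121, 0]) cube([1947, 86, 120]);


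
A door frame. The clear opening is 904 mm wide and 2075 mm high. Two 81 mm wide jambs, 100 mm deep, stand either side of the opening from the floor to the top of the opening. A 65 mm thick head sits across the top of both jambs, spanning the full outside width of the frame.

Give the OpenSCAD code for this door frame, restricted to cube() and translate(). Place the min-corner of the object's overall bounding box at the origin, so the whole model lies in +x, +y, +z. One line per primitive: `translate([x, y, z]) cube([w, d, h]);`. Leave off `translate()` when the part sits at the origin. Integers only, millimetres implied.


cube([81, 100, 2075]);
translate([985, 0, 0]) cube([81, 100, 2075]);
translate([0, 0, 2075]) cube([1066, 100, 65]);


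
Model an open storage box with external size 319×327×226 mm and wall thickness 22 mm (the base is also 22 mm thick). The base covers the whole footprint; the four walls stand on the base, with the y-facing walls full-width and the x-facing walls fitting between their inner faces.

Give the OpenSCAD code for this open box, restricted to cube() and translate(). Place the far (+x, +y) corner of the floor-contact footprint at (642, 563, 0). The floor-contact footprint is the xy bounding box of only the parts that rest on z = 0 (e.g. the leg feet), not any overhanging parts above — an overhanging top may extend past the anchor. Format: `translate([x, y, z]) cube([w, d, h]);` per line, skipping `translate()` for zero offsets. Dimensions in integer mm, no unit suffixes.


translate([323, 236, 0]) cube([319, 327, 22]);
translate([323, 236, 22]) cube([319, 22, 204]);
translate([323, 541, 22]) cube([319, 22, 204]);
translate([323, 258, 22]) cube([22, 283, 204]);
translate([620, 258, 22]) cube([22, 283, 204]);


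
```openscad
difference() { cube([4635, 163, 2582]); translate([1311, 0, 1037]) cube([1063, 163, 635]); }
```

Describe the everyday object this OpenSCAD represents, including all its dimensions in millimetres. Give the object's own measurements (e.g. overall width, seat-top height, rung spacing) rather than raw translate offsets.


A wall 4635 mm long (x), 163 mm thick (y), 2582 mm tall, with a rectangular window opening cut through it. The opening is 1063 mm wide and 635 mm tall; its sill is at z = 1037 mm and its near (−x) edge is 1311 mm from the wall's −x end. The opening passes through the full wall thickness.


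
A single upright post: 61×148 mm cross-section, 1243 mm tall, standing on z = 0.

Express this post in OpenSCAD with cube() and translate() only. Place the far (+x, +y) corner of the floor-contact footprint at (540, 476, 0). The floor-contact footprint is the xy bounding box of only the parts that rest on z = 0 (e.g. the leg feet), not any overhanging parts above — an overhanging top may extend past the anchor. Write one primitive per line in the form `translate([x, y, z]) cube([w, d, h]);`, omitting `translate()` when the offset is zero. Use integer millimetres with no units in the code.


translate([479, 328, 0]) cube([61, 148, 1243]);


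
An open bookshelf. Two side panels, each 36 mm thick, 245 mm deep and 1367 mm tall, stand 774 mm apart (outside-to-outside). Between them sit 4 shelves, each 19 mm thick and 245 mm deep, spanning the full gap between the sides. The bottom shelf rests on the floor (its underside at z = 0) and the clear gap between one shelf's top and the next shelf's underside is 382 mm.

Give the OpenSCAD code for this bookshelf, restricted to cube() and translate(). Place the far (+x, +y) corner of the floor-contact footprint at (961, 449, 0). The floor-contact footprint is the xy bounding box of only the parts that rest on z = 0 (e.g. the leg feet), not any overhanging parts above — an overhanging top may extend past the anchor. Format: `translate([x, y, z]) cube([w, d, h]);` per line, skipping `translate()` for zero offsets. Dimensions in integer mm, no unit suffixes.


translate([187, 204, 0]) cube([36, 245, 1367]);
translate([925, 204, 0]) cube([36, 245, 1367]);
translate([223, 204, 0]) cube([702, 245, 19]);
translate([223, 204, 401]) cube([702, 245, 19]);
translate([223, 204, 802]) cube([702, 245, 19]);
translate([223, 204, 1203]) cube([702, 245, 19]);
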